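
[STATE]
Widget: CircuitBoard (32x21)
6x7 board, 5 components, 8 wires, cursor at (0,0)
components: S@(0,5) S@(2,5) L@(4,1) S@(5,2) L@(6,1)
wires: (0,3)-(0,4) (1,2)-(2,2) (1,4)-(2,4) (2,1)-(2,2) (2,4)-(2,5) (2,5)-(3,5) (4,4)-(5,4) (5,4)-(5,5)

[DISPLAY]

   0 1 2 3 4 5                  
0  [.]          · ─ ·   S       
                                
1           ·       ·           
            │       │           
2       · ─ ·       · ─ S       
                        │       
3                       ·       
                                
4       L           ·           
                    │           
5           S       · ─ ·       
                                
6       L                       
Cursor: (0,0)                   
                                
                                
                                
                                
                                
                                


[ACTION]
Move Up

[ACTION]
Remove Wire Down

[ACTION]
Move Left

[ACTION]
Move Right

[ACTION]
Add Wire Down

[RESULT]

   0 1 2 3 4 5                  
0      [.]      · ─ ·   S       
        │                       
1       ·   ·       ·           
            │       │           
2       · ─ ·       · ─ S       
                        │       
3                       ·       
                                
4       L           ·           
                    │           
5           S       · ─ ·       
                                
6       L                       
Cursor: (0,1)                   
                                
                                
                                
                                
                                
                                


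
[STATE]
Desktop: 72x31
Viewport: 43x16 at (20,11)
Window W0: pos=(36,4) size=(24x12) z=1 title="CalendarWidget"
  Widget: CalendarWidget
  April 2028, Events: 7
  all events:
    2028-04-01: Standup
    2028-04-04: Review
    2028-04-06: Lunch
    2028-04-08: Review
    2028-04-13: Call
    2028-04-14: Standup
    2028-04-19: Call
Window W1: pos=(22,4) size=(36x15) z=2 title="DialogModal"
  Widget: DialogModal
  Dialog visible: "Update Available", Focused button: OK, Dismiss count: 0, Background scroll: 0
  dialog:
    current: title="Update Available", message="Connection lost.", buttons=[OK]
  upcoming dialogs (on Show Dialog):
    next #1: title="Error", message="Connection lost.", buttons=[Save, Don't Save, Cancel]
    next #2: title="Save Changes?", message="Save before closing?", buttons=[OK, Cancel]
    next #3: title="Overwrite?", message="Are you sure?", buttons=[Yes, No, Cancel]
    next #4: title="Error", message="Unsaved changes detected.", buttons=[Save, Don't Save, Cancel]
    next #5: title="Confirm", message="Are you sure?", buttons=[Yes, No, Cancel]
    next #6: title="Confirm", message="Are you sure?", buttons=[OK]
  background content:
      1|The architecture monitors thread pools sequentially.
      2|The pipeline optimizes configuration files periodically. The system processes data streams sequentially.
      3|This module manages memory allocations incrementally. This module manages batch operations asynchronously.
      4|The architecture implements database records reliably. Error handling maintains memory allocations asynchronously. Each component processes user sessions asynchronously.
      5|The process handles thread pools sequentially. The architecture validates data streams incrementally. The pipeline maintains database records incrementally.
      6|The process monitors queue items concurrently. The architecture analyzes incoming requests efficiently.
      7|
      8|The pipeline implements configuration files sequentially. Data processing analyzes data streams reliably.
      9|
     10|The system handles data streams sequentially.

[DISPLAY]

  ┃The pro│ Update Available │pools s┃6┃   
  ┃The pro│ Connection lost. │items c┃ ┃   
  ┃       │       [OK]       │       ┃ ┃   
  ┃The pip└──────────────────┘figurat┃ ┃   
  ┃                                  ┃━┛   
  ┃The system handles data streams se┃     
  ┃                                  ┃     
  ┗━━━━━━━━━━━━━━━━━━━━━━━━━━━━━━━━━━┛     
                                           
                                           
                                           
                                           
                                           
                                           
                                           
                                           


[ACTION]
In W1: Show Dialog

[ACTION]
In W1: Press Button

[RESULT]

  ┃The process handles thread pools s┃6┃   
  ┃The process monitors queue items c┃ ┃   
  ┃                                  ┃ ┃   
  ┃The pipeline implements configurat┃ ┃   
  ┃                                  ┃━┛   
  ┃The system handles data streams se┃     
  ┃                                  ┃     
  ┗━━━━━━━━━━━━━━━━━━━━━━━━━━━━━━━━━━┛     
                                           
                                           
                                           
                                           
                                           
                                           
                                           
                                           


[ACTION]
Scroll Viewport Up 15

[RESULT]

                                           
                                           
                                           
                                           
  ┏━━━━━━━━━━━━━━━━━━━━━━━━━━━━━━━━━━┓━┓   
  ┃ DialogModal                      ┃ ┃   
  ┠──────────────────────────────────┨─┨   
  ┃The architecture monitors thread p┃ ┃   
  ┃The pipeline optimizes configurati┃ ┃   
  ┃This module manages memory allocat┃ ┃   
  ┃The architecture implements databa┃ ┃   
  ┃The process handles thread pools s┃6┃   
  ┃The process monitors queue items c┃ ┃   
  ┃                                  ┃ ┃   
  ┃The pipeline implements configurat┃ ┃   
  ┃                                  ┃━┛   


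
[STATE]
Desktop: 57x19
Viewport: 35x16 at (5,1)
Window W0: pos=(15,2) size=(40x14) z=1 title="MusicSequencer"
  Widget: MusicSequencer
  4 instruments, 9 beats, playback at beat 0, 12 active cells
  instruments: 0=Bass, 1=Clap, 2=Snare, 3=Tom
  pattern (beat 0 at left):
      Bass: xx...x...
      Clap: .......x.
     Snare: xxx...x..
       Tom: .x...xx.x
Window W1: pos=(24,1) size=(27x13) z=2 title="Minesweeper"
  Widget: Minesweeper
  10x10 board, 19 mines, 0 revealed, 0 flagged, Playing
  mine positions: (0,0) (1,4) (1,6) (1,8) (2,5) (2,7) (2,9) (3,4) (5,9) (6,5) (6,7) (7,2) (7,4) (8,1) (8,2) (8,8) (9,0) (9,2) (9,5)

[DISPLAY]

                   ┏━━━━━━━━━━━━━━━
          ┏━━━━━━━━┃ Minesweeper   
          ┃ MusicSe┠───────────────
          ┠────────┃■■■■■■■■■■     
          ┃      ▼1┃■■■■■■■■■■     
          ┃  Bass██┃■■■■■■■■■■     
          ┃  Clap··┃■■■■■■■■■■     
          ┃ Snare██┃■■■■■■■■■■     
          ┃   Tom·█┃■■■■■■■■■■     
          ┃        ┃■■■■■■■■■■     
          ┃        ┃■■■■■■■■■■     
          ┃        ┃■■■■■■■■■■     
          ┃        ┗━━━━━━━━━━━━━━━
          ┃                        
          ┗━━━━━━━━━━━━━━━━━━━━━━━━
                                   


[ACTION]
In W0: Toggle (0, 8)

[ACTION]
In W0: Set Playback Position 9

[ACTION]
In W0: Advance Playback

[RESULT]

                   ┏━━━━━━━━━━━━━━━
          ┏━━━━━━━━┃ Minesweeper   
          ┃ MusicSe┠───────────────
          ┠────────┃■■■■■■■■■■     
          ┃      0▼┃■■■■■■■■■■     
          ┃  Bass██┃■■■■■■■■■■     
          ┃  Clap··┃■■■■■■■■■■     
          ┃ Snare██┃■■■■■■■■■■     
          ┃   Tom·█┃■■■■■■■■■■     
          ┃        ┃■■■■■■■■■■     
          ┃        ┃■■■■■■■■■■     
          ┃        ┃■■■■■■■■■■     
          ┃        ┗━━━━━━━━━━━━━━━
          ┃                        
          ┗━━━━━━━━━━━━━━━━━━━━━━━━
                                   


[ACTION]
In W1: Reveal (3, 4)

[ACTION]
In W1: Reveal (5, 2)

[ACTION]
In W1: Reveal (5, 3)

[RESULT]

                   ┏━━━━━━━━━━━━━━━
          ┏━━━━━━━━┃ Minesweeper   
          ┃ MusicSe┠───────────────
          ┠────────┃✹■■■■■■■■■     
          ┃      0▼┃■■■■✹■✹■✹■     
          ┃  Bass██┃■■■■■✹■✹■✹     
          ┃  Clap··┃■■■■✹■■■■■     
          ┃ Snare██┃■■■■■■■■■■     
          ┃   Tom·█┃■■■■■■■■■✹     
          ┃        ┃■■■■■✹■✹■■     
          ┃        ┃■■✹■✹■■■■■     
          ┃        ┃■✹✹■■■■■✹■     
          ┃        ┗━━━━━━━━━━━━━━━
          ┃                        
          ┗━━━━━━━━━━━━━━━━━━━━━━━━
                                   


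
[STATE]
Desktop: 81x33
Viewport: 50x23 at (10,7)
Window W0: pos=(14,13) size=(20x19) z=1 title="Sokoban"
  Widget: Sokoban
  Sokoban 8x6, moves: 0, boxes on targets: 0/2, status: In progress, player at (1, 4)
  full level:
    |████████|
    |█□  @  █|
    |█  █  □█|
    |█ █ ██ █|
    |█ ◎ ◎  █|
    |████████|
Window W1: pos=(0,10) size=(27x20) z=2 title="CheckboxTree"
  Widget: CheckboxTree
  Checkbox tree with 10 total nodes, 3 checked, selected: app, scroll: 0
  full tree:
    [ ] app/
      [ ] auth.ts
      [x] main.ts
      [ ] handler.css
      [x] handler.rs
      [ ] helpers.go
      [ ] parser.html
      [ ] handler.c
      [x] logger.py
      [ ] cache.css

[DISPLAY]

                                                  
                                                  
                                                  
━━━━━━━━━━━━━━━━┓                                 
Tree            ┃                                 
────────────────┨                                 
                ┃━━━━━━┓                          
th.ts           ┃      ┃                          
in.ts           ┃──────┨                          
ndler.css       ┃      ┃                          
ndler.rs        ┃      ┃                          
lpers.go        ┃      ┃                          
rser.html       ┃      ┃                          
ndler.c         ┃      ┃                          
gger.py         ┃      ┃                          
che.css         ┃2     ┃                          
                ┃      ┃                          
                ┃      ┃                          
                ┃      ┃                          
                ┃      ┃                          
                ┃      ┃                          
                ┃      ┃                          
━━━━━━━━━━━━━━━━┛      ┃                          


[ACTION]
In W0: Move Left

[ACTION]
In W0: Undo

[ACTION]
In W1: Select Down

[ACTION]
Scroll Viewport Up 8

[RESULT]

                                                  
                                                  
                                                  
                                                  
                                                  
                                                  
                                                  
                                                  
                                                  
                                                  
━━━━━━━━━━━━━━━━┓                                 
Tree            ┃                                 
────────────────┨                                 
                ┃━━━━━━┓                          
th.ts           ┃      ┃                          
in.ts           ┃──────┨                          
ndler.css       ┃      ┃                          
ndler.rs        ┃      ┃                          
lpers.go        ┃      ┃                          
rser.html       ┃      ┃                          
ndler.c         ┃      ┃                          
gger.py         ┃      ┃                          
che.css         ┃2     ┃                          


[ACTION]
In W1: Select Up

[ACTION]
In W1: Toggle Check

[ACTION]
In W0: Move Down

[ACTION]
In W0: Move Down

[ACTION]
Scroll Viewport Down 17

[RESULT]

━━━━━━━━━━━━━━━━┓                                 
Tree            ┃                                 
────────────────┨                                 
                ┃━━━━━━┓                          
th.ts           ┃      ┃                          
in.ts           ┃──────┨                          
ndler.css       ┃      ┃                          
ndler.rs        ┃      ┃                          
lpers.go        ┃      ┃                          
rser.html       ┃      ┃                          
ndler.c         ┃      ┃                          
gger.py         ┃      ┃                          
che.css         ┃2     ┃                          
                ┃      ┃                          
                ┃      ┃                          
                ┃      ┃                          
                ┃      ┃                          
                ┃      ┃                          
                ┃      ┃                          
━━━━━━━━━━━━━━━━┛      ┃                          
    ┃                  ┃                          
    ┗━━━━━━━━━━━━━━━━━━┛                          
                                                  


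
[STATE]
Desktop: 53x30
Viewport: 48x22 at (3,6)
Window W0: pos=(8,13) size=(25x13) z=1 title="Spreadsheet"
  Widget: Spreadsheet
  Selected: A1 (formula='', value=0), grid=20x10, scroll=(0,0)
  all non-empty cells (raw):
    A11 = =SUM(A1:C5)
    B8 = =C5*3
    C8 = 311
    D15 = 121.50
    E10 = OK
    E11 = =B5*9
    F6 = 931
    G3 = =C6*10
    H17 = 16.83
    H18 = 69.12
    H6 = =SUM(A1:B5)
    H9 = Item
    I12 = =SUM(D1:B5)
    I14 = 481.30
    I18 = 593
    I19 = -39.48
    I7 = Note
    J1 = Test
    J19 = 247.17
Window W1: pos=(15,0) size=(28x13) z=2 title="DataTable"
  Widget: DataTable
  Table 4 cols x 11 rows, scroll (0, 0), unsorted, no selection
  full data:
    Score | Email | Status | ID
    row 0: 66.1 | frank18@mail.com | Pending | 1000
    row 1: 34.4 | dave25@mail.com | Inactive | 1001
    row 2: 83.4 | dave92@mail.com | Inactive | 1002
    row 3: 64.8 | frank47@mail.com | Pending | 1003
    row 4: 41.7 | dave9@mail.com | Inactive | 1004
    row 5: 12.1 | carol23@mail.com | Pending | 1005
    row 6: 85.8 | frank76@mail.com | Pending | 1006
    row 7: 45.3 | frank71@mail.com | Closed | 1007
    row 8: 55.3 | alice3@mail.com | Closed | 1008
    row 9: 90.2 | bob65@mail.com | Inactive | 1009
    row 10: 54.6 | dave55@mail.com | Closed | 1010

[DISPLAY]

            ┃34.4 │dave25@mail.com │Ina┃        
            ┃83.4 │dave92@mail.com │Ina┃        
            ┃64.8 │frank47@mail.com│Pen┃        
            ┃41.7 │dave9@mail.com  │Ina┃        
            ┃12.1 │carol23@mail.com│Pen┃        
            ┃85.8 │frank76@mail.com│Pen┃        
            ┗━━━━━━━━━━━━━━━━━━━━━━━━━━┛        
     ┏━━━━━━━━━━━━━━━━━━━━━━━┓                  
     ┃ Spreadsheet           ┃                  
     ┠───────────────────────┨                  
     ┃A1:                    ┃                  
     ┃       A       B       ┃                  
     ┃-----------------------┃                  
     ┃  1      [0]       0   ┃                  
     ┃  2        0       0   ┃                  
     ┃  3        0       0   ┃                  
     ┃  4        0       0   ┃                  
     ┃  5        0       0   ┃                  
     ┃  6        0       0   ┃                  
     ┗━━━━━━━━━━━━━━━━━━━━━━━┛                  
                                                
                                                


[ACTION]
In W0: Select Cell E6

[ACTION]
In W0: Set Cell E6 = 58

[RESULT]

            ┃34.4 │dave25@mail.com │Ina┃        
            ┃83.4 │dave92@mail.com │Ina┃        
            ┃64.8 │frank47@mail.com│Pen┃        
            ┃41.7 │dave9@mail.com  │Ina┃        
            ┃12.1 │carol23@mail.com│Pen┃        
            ┃85.8 │frank76@mail.com│Pen┃        
            ┗━━━━━━━━━━━━━━━━━━━━━━━━━━┛        
     ┏━━━━━━━━━━━━━━━━━━━━━━━┓                  
     ┃ Spreadsheet           ┃                  
     ┠───────────────────────┨                  
     ┃E6: 58                 ┃                  
     ┃       A       B       ┃                  
     ┃-----------------------┃                  
     ┃  1        0       0   ┃                  
     ┃  2        0       0   ┃                  
     ┃  3        0       0   ┃                  
     ┃  4        0       0   ┃                  
     ┃  5        0       0   ┃                  
     ┃  6        0       0   ┃                  
     ┗━━━━━━━━━━━━━━━━━━━━━━━┛                  
                                                
                                                


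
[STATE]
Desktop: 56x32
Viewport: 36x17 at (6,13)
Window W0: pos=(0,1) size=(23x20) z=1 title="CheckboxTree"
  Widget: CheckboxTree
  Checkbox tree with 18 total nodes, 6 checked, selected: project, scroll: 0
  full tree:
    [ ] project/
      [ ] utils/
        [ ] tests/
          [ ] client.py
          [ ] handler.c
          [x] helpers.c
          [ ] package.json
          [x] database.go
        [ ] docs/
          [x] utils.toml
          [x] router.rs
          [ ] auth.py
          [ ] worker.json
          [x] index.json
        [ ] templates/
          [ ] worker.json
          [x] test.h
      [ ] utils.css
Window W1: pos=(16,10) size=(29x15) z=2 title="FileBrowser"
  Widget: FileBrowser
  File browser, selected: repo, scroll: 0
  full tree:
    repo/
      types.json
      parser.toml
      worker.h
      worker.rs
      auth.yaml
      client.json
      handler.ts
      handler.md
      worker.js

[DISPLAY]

  [x] util┃> [-] repo/              
  [x] rout┃    types.json           
  [ ] auth┃    parser.toml          
  [ ] work┃    worker.h             
  [x] inde┃    worker.rs            
[-] templa┃    auth.yaml            
  [ ] work┃    client.json          
━━━━━━━━━━┃    handler.ts           
          ┃    handler.md           
          ┃    worker.js            
          ┃                         
          ┗━━━━━━━━━━━━━━━━━━━━━━━━━
                                    
                                    
                                    
                                    
                                    


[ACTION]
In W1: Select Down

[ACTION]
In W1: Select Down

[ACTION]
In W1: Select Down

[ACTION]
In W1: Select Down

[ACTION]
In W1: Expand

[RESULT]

  [x] util┃  [-] repo/              
  [x] rout┃    types.json           
  [ ] auth┃    parser.toml          
  [ ] work┃    worker.h             
  [x] inde┃  > worker.rs            
[-] templa┃    auth.yaml            
  [ ] work┃    client.json          
━━━━━━━━━━┃    handler.ts           
          ┃    handler.md           
          ┃    worker.js            
          ┃                         
          ┗━━━━━━━━━━━━━━━━━━━━━━━━━
                                    
                                    
                                    
                                    
                                    


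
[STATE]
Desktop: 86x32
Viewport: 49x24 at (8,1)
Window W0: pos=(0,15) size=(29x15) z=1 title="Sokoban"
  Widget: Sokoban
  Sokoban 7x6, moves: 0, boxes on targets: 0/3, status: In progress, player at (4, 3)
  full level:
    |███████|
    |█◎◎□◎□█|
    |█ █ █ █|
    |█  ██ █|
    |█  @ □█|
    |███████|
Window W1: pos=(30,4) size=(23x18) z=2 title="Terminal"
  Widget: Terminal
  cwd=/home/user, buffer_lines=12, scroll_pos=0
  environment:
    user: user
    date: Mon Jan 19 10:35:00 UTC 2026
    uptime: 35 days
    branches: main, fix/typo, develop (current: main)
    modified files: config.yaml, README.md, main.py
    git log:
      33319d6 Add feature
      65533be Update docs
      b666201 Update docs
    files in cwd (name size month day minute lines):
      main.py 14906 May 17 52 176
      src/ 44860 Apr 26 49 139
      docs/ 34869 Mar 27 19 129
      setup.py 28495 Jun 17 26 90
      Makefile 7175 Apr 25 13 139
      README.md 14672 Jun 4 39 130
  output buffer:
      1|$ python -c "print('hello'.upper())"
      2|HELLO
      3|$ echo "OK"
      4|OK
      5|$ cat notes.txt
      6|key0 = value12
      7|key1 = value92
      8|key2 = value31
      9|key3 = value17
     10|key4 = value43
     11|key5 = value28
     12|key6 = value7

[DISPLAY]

                                                 
                                                 
                                                 
                      ┏━━━━━━━━━━━━━━━━━━━━━┓    
                      ┃ Terminal            ┃    
                      ┠─────────────────────┨    
                      ┃$ python -c "print('h┃    
                      ┃HELLO                ┃    
                      ┃$ echo "OK"          ┃    
                      ┃OK                   ┃    
                      ┃$ cat notes.txt      ┃    
                      ┃key0 = value12       ┃    
                      ┃key1 = value92       ┃    
                      ┃key2 = value31       ┃    
━━━━━━━━━━━━━━━━━━━━┓ ┃key3 = value17       ┃    
n                   ┃ ┃key4 = value43       ┃    
────────────────────┨ ┃key5 = value28       ┃    
                    ┃ ┃key6 = value7        ┃    
                    ┃ ┃$ █                  ┃    
                    ┃ ┃                     ┃    
                    ┃ ┗━━━━━━━━━━━━━━━━━━━━━┛    
                    ┃                            
                    ┃                            
0  0/3              ┃                            


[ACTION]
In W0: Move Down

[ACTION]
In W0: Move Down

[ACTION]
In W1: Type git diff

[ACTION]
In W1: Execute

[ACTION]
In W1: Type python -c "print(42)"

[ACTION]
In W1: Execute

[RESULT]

                                                 
                                                 
                                                 
                      ┏━━━━━━━━━━━━━━━━━━━━━┓    
                      ┃ Terminal            ┃    
                      ┠─────────────────────┨    
                      ┃key3 = value17       ┃    
                      ┃key4 = value43       ┃    
                      ┃key5 = value28       ┃    
                      ┃key6 = value7        ┃    
                      ┃$ git diff           ┃    
                      ┃diff --git a/main.py ┃    
                      ┃--- a/main.py        ┃    
                      ┃+++ b/main.py        ┃    
━━━━━━━━━━━━━━━━━━━━┓ ┃@@ -1,3 +1,4 @@      ┃    
n                   ┃ ┃+# updated           ┃    
────────────────────┨ ┃ import sys          ┃    
                    ┃ ┃$ python -c "print(42┃    
                    ┃ ┃42                   ┃    
                    ┃ ┃$ █                  ┃    
                    ┃ ┗━━━━━━━━━━━━━━━━━━━━━┛    
                    ┃                            
                    ┃                            
0  0/3              ┃                            


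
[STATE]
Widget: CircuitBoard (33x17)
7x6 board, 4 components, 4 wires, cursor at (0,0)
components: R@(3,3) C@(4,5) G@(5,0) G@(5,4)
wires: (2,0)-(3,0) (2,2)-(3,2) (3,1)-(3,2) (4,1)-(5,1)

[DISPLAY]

   0 1 2 3 4 5 6                 
0  [.]                           
                                 
1                                
                                 
2   ·       ·                    
    │       │                    
3   ·   · ─ ·   R                
                                 
4       ·               C        
        │                        
5   G   ·           G            
Cursor: (0,0)                    
                                 
                                 
                                 
                                 


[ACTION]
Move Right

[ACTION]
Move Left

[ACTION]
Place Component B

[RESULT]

   0 1 2 3 4 5 6                 
0  [B]                           
                                 
1                                
                                 
2   ·       ·                    
    │       │                    
3   ·   · ─ ·   R                
                                 
4       ·               C        
        │                        
5   G   ·           G            
Cursor: (0,0)                    
                                 
                                 
                                 
                                 


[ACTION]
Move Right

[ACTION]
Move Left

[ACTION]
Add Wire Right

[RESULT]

   0 1 2 3 4 5 6                 
0  [B]─ ·                        
                                 
1                                
                                 
2   ·       ·                    
    │       │                    
3   ·   · ─ ·   R                
                                 
4       ·               C        
        │                        
5   G   ·           G            
Cursor: (0,0)                    
                                 
                                 
                                 
                                 


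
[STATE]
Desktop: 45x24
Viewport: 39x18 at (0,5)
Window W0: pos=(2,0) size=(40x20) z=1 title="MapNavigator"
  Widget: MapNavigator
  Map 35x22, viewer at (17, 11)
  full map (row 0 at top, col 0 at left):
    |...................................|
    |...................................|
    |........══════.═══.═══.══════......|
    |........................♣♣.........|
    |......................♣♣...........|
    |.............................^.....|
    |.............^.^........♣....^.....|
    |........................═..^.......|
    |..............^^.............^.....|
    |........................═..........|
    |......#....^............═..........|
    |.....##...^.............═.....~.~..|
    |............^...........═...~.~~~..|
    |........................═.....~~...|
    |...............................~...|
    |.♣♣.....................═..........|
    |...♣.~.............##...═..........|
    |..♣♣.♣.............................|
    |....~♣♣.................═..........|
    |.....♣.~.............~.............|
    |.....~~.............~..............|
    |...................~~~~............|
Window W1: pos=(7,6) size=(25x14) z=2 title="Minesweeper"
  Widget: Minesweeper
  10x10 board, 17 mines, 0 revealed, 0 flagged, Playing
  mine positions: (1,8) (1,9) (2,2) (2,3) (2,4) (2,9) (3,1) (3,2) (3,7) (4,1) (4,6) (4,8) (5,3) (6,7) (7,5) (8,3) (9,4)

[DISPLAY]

  ┃  .............................^....
  ┃  ..┏━━━━━━━━━━━━━━━━━━━━━━━┓..^....
  ┃  ..┃ Minesweeper           ┃^......
  ┃  ..┠───────────────────────┨..^....
  ┃  ..┃■■■■■■■■■■             ┃.......
  ┃  ..┃■■■■■■■■■■             ┃.......
  ┃  ..┃■■■■■■■■■■             ┃...~.~.
  ┃  ..┃■■■■■■■■■■             ┃.~.~~~.
  ┃  ..┃■■■■■■■■■■             ┃...~~..
  ┃  ..┃■■■■■■■■■■             ┃....~..
  ┃  .♣┃■■■■■■■■■■             ┃.......
  ┃  ..┃■■■■■■■■■■             ┃.......
  ┃  ..┃■■■■■■■■■■             ┃.......
  ┃  ..┃■■■■■■■■■■             ┃.......
  ┗━━━━┗━━━━━━━━━━━━━━━━━━━━━━━┛━━━━━━━
                                       
                                       
                                       


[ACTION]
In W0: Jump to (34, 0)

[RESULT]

  ┃                                    
  ┃    ┏━━━━━━━━━━━━━━━━━━━━━━━┓       
  ┃    ┃ Minesweeper           ┃       
  ┃    ┠───────────────────────┨       
  ┃    ┃■■■■■■■■■■             ┃       
  ┃    ┃■■■■■■■■■■             ┃       
  ┃....┃■■■■■■■■■■             ┃       
  ┃....┃■■■■■■■■■■             ┃       
  ┃═══.┃■■■■■■■■■■             ┃       
  ┃....┃■■■■■■■■■■             ┃       
  ┃....┃■■■■■■■■■■             ┃       
  ┃....┃■■■■■■■■■■             ┃       
  ┃^...┃■■■■■■■■■■             ┃       
  ┃....┃■■■■■■■■■■             ┃       
  ┗━━━━┗━━━━━━━━━━━━━━━━━━━━━━━┛━━━━━━━
                                       
                                       
                                       


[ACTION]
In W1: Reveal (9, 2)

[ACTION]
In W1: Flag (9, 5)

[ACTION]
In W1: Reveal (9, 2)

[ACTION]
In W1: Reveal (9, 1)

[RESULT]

  ┃                                    
  ┃    ┏━━━━━━━━━━━━━━━━━━━━━━━┓       
  ┃    ┃ Minesweeper           ┃       
  ┃    ┠───────────────────────┨       
  ┃    ┃■■■■■■■■■■             ┃       
  ┃    ┃■■■■■■■■■■             ┃       
  ┃....┃■■■■■■■■■■             ┃       
  ┃....┃■■■■■■■■■■             ┃       
  ┃═══.┃■■■■■■■■■■             ┃       
  ┃....┃112■■■■■■■             ┃       
  ┃....┃  1■■■■■■■             ┃       
  ┃....┃  1■■■■■■■             ┃       
  ┃^...┃  1■■■■■■■             ┃       
  ┃....┃  1■■⚑■■■■             ┃       
  ┗━━━━┗━━━━━━━━━━━━━━━━━━━━━━━┛━━━━━━━
                                       
                                       
                                       


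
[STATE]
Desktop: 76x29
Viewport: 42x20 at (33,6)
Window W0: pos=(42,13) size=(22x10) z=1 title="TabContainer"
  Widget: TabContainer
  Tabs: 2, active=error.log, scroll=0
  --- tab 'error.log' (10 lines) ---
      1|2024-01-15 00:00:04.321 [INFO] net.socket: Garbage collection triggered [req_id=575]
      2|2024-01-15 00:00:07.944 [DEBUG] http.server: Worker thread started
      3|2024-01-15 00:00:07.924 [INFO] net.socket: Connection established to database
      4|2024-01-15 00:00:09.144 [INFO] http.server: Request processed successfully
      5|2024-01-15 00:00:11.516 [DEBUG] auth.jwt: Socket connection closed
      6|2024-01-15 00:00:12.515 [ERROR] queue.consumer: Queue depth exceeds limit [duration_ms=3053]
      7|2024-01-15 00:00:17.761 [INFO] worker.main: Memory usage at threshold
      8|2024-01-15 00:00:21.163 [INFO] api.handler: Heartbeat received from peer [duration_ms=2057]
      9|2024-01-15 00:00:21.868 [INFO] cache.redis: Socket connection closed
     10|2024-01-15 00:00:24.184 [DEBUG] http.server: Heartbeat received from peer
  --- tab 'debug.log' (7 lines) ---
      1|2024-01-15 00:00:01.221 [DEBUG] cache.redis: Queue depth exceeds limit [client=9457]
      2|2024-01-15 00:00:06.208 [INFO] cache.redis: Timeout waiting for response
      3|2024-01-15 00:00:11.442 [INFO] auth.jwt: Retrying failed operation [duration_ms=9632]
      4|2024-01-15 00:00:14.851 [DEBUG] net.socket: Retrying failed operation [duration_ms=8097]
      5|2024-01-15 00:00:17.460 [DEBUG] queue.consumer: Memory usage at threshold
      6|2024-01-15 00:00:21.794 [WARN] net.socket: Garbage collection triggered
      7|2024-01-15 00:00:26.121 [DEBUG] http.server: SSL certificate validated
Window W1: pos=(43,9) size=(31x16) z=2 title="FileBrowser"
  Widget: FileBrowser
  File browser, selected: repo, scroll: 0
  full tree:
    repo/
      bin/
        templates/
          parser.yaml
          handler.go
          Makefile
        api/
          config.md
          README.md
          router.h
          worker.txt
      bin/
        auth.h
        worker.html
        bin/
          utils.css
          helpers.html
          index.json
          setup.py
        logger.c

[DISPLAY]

                                          
                                          
                                          
          ┏━━━━━━━━━━━━━━━━━━━━━━━━━━━━━┓ 
          ┃ FileBrowser                 ┃ 
          ┠─────────────────────────────┨ 
          ┃> [-] repo/                  ┃ 
         ┏┃    [+] bin/                 ┃ 
         ┃┃    [+] bin/                 ┃ 
         ┠┃                             ┃ 
         ┃┃                             ┃ 
         ┃┃                             ┃ 
         ┃┃                             ┃ 
         ┃┃                             ┃ 
         ┃┃                             ┃ 
         ┃┃                             ┃ 
         ┗┃                             ┃ 
          ┃                             ┃ 
          ┗━━━━━━━━━━━━━━━━━━━━━━━━━━━━━┛ 
                                          


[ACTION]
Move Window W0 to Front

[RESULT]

                                          
                                          
                                          
          ┏━━━━━━━━━━━━━━━━━━━━━━━━━━━━━┓ 
          ┃ FileBrowser                 ┃ 
          ┠─────────────────────────────┨ 
          ┃> [-] repo/                  ┃ 
         ┏━━━━━━━━━━━━━━━━━━━━┓         ┃ 
         ┃ TabContainer       ┃         ┃ 
         ┠────────────────────┨         ┃ 
         ┃[error.log]│ debug.l┃         ┃ 
         ┃────────────────────┃         ┃ 
         ┃2024-01-15 00:00:04.┃         ┃ 
         ┃2024-01-15 00:00:07.┃         ┃ 
         ┃2024-01-15 00:00:07.┃         ┃ 
         ┃2024-01-15 00:00:09.┃         ┃ 
         ┗━━━━━━━━━━━━━━━━━━━━┛         ┃ 
          ┃                             ┃ 
          ┗━━━━━━━━━━━━━━━━━━━━━━━━━━━━━┛ 
                                          


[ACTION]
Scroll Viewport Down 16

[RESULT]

          ┏━━━━━━━━━━━━━━━━━━━━━━━━━━━━━┓ 
          ┃ FileBrowser                 ┃ 
          ┠─────────────────────────────┨ 
          ┃> [-] repo/                  ┃ 
         ┏━━━━━━━━━━━━━━━━━━━━┓         ┃ 
         ┃ TabContainer       ┃         ┃ 
         ┠────────────────────┨         ┃ 
         ┃[error.log]│ debug.l┃         ┃ 
         ┃────────────────────┃         ┃ 
         ┃2024-01-15 00:00:04.┃         ┃ 
         ┃2024-01-15 00:00:07.┃         ┃ 
         ┃2024-01-15 00:00:07.┃         ┃ 
         ┃2024-01-15 00:00:09.┃         ┃ 
         ┗━━━━━━━━━━━━━━━━━━━━┛         ┃ 
          ┃                             ┃ 
          ┗━━━━━━━━━━━━━━━━━━━━━━━━━━━━━┛ 
                                          
                                          
                                          
                                          


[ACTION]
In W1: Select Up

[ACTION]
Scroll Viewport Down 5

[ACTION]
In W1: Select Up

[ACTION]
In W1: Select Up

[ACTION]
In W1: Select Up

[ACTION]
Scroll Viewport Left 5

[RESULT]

               ┏━━━━━━━━━━━━━━━━━━━━━━━━━━
               ┃ FileBrowser              
               ┠──────────────────────────
               ┃> [-] repo/               
              ┏━━━━━━━━━━━━━━━━━━━━┓      
              ┃ TabContainer       ┃      
              ┠────────────────────┨      
              ┃[error.log]│ debug.l┃      
              ┃────────────────────┃      
              ┃2024-01-15 00:00:04.┃      
              ┃2024-01-15 00:00:07.┃      
              ┃2024-01-15 00:00:07.┃      
              ┃2024-01-15 00:00:09.┃      
              ┗━━━━━━━━━━━━━━━━━━━━┛      
               ┃                          
               ┗━━━━━━━━━━━━━━━━━━━━━━━━━━
                                          
                                          
                                          
                                          
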